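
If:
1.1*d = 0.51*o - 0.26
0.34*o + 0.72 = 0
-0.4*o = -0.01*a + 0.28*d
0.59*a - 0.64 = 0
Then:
No Solution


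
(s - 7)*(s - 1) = s^2 - 8*s + 7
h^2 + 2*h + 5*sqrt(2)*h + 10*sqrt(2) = (h + 2)*(h + 5*sqrt(2))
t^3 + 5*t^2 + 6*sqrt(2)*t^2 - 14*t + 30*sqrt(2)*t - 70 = (t + 5)*(t - sqrt(2))*(t + 7*sqrt(2))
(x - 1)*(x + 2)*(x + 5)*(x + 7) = x^4 + 13*x^3 + 45*x^2 + 11*x - 70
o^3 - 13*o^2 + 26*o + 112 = (o - 8)*(o - 7)*(o + 2)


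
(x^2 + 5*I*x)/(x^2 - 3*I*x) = (x + 5*I)/(x - 3*I)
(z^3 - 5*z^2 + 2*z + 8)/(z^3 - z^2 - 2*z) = (z - 4)/z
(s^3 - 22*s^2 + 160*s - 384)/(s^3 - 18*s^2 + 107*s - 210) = (s^2 - 16*s + 64)/(s^2 - 12*s + 35)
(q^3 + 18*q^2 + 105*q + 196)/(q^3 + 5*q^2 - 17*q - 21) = (q^2 + 11*q + 28)/(q^2 - 2*q - 3)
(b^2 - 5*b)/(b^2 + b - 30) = b/(b + 6)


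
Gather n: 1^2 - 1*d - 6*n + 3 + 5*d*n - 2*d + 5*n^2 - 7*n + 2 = -3*d + 5*n^2 + n*(5*d - 13) + 6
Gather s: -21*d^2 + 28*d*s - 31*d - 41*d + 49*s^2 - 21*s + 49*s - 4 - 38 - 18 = -21*d^2 - 72*d + 49*s^2 + s*(28*d + 28) - 60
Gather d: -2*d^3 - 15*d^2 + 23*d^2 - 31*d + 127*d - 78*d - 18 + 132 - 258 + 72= -2*d^3 + 8*d^2 + 18*d - 72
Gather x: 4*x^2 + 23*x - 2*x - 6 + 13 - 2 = 4*x^2 + 21*x + 5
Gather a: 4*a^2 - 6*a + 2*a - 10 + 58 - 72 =4*a^2 - 4*a - 24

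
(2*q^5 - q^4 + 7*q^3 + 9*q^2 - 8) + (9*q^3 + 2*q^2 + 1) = 2*q^5 - q^4 + 16*q^3 + 11*q^2 - 7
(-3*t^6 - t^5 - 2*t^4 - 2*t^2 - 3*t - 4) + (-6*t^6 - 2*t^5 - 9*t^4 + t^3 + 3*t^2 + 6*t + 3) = -9*t^6 - 3*t^5 - 11*t^4 + t^3 + t^2 + 3*t - 1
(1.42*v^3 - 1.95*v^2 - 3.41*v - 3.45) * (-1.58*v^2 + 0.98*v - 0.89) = -2.2436*v^5 + 4.4726*v^4 + 2.213*v^3 + 3.8447*v^2 - 0.3461*v + 3.0705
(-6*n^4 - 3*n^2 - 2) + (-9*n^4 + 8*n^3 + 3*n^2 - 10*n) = -15*n^4 + 8*n^3 - 10*n - 2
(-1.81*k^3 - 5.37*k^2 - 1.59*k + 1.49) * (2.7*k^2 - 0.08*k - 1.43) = -4.887*k^5 - 14.3542*k^4 - 1.2751*k^3 + 11.8293*k^2 + 2.1545*k - 2.1307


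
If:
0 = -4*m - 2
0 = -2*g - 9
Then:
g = -9/2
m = -1/2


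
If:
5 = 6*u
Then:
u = 5/6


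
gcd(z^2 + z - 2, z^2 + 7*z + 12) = 1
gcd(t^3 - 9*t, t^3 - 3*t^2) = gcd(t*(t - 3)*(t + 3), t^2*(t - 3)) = t^2 - 3*t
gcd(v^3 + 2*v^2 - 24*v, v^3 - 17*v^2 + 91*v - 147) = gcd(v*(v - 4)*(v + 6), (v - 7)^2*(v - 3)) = 1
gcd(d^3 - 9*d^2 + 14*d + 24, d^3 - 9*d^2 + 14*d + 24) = d^3 - 9*d^2 + 14*d + 24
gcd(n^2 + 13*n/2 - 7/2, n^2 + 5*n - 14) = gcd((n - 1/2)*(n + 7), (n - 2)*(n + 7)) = n + 7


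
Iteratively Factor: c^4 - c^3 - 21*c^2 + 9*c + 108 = (c + 3)*(c^3 - 4*c^2 - 9*c + 36) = (c - 4)*(c + 3)*(c^2 - 9) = (c - 4)*(c + 3)^2*(c - 3)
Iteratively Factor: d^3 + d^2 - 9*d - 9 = (d + 3)*(d^2 - 2*d - 3) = (d + 1)*(d + 3)*(d - 3)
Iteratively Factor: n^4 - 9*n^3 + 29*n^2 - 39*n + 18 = (n - 3)*(n^3 - 6*n^2 + 11*n - 6) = (n - 3)*(n - 1)*(n^2 - 5*n + 6) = (n - 3)^2*(n - 1)*(n - 2)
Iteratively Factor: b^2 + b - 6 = (b + 3)*(b - 2)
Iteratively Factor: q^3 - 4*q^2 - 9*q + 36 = (q + 3)*(q^2 - 7*q + 12) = (q - 3)*(q + 3)*(q - 4)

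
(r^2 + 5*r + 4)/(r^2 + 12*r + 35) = (r^2 + 5*r + 4)/(r^2 + 12*r + 35)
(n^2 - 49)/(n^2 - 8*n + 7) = (n + 7)/(n - 1)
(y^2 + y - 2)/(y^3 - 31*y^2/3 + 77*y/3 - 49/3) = 3*(y + 2)/(3*y^2 - 28*y + 49)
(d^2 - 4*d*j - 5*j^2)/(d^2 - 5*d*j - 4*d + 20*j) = (d + j)/(d - 4)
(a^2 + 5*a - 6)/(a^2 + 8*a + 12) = (a - 1)/(a + 2)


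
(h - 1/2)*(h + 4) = h^2 + 7*h/2 - 2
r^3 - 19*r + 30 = (r - 3)*(r - 2)*(r + 5)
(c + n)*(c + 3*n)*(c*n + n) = c^3*n + 4*c^2*n^2 + c^2*n + 3*c*n^3 + 4*c*n^2 + 3*n^3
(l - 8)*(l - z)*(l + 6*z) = l^3 + 5*l^2*z - 8*l^2 - 6*l*z^2 - 40*l*z + 48*z^2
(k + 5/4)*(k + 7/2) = k^2 + 19*k/4 + 35/8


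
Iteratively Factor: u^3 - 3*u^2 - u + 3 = (u - 1)*(u^2 - 2*u - 3) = (u - 1)*(u + 1)*(u - 3)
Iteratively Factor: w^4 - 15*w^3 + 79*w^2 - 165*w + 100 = (w - 5)*(w^3 - 10*w^2 + 29*w - 20) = (w - 5)*(w - 4)*(w^2 - 6*w + 5) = (w - 5)*(w - 4)*(w - 1)*(w - 5)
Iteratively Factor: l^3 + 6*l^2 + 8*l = (l + 2)*(l^2 + 4*l) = l*(l + 2)*(l + 4)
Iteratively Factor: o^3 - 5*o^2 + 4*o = (o - 4)*(o^2 - o) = (o - 4)*(o - 1)*(o)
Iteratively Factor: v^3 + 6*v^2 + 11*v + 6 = (v + 1)*(v^2 + 5*v + 6) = (v + 1)*(v + 2)*(v + 3)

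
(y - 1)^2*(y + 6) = y^3 + 4*y^2 - 11*y + 6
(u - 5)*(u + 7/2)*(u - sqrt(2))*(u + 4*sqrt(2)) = u^4 - 3*u^3/2 + 3*sqrt(2)*u^3 - 51*u^2/2 - 9*sqrt(2)*u^2/2 - 105*sqrt(2)*u/2 + 12*u + 140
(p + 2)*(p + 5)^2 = p^3 + 12*p^2 + 45*p + 50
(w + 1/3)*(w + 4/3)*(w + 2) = w^3 + 11*w^2/3 + 34*w/9 + 8/9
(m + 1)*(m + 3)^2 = m^3 + 7*m^2 + 15*m + 9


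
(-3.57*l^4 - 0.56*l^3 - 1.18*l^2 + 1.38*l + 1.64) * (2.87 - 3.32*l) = 11.8524*l^5 - 8.3867*l^4 + 2.3104*l^3 - 7.9682*l^2 - 1.4842*l + 4.7068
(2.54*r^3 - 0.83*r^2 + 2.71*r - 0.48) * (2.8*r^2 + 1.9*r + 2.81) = 7.112*r^5 + 2.502*r^4 + 13.1484*r^3 + 1.4727*r^2 + 6.7031*r - 1.3488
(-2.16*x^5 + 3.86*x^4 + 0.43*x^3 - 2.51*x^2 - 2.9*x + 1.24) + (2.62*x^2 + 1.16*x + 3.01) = -2.16*x^5 + 3.86*x^4 + 0.43*x^3 + 0.11*x^2 - 1.74*x + 4.25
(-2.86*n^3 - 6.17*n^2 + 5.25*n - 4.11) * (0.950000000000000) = -2.717*n^3 - 5.8615*n^2 + 4.9875*n - 3.9045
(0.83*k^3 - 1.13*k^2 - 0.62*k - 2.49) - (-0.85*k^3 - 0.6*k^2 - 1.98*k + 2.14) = 1.68*k^3 - 0.53*k^2 + 1.36*k - 4.63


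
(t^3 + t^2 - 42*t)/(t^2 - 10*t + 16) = t*(t^2 + t - 42)/(t^2 - 10*t + 16)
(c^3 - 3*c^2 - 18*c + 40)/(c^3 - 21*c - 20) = (c - 2)/(c + 1)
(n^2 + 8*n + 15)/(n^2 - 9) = (n + 5)/(n - 3)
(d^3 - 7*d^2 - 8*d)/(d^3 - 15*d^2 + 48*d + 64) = d/(d - 8)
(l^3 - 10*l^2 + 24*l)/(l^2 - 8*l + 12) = l*(l - 4)/(l - 2)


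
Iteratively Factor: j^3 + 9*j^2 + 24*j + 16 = (j + 4)*(j^2 + 5*j + 4) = (j + 1)*(j + 4)*(j + 4)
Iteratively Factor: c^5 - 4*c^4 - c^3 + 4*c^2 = (c)*(c^4 - 4*c^3 - c^2 + 4*c) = c*(c - 4)*(c^3 - c) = c*(c - 4)*(c - 1)*(c^2 + c) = c^2*(c - 4)*(c - 1)*(c + 1)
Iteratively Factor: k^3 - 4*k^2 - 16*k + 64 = (k - 4)*(k^2 - 16) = (k - 4)*(k + 4)*(k - 4)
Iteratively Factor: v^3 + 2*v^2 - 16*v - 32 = (v - 4)*(v^2 + 6*v + 8) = (v - 4)*(v + 4)*(v + 2)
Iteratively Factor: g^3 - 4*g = (g)*(g^2 - 4) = g*(g + 2)*(g - 2)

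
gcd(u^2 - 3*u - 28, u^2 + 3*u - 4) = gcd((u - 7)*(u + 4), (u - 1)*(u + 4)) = u + 4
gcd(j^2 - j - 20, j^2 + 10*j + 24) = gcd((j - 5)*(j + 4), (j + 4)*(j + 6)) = j + 4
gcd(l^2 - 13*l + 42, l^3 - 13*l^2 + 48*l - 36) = l - 6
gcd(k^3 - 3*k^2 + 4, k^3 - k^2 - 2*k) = k^2 - k - 2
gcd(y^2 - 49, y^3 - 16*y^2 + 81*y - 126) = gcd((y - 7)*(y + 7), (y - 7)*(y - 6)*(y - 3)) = y - 7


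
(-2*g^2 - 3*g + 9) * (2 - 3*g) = 6*g^3 + 5*g^2 - 33*g + 18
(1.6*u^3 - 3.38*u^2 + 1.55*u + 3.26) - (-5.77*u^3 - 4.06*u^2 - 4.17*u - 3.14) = 7.37*u^3 + 0.68*u^2 + 5.72*u + 6.4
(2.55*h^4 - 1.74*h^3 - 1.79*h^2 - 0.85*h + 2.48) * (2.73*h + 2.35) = 6.9615*h^5 + 1.2423*h^4 - 8.9757*h^3 - 6.527*h^2 + 4.7729*h + 5.828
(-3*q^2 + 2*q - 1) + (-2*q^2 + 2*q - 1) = -5*q^2 + 4*q - 2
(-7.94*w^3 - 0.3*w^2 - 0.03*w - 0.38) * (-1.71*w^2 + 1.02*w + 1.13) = 13.5774*w^5 - 7.5858*w^4 - 9.2269*w^3 + 0.2802*w^2 - 0.4215*w - 0.4294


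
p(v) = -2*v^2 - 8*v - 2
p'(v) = -4*v - 8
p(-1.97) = 6.00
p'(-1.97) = -0.12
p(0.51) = -6.60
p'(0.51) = -10.04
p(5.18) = -97.10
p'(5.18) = -28.72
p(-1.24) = 4.84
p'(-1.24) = -3.04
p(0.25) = -4.12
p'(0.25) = -9.00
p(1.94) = -25.05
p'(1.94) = -15.76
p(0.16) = -3.33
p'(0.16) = -8.64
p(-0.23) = -0.27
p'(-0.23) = -7.08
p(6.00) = -122.00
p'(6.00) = -32.00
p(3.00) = -44.00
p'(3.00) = -20.00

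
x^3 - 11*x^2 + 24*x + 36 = (x - 6)^2*(x + 1)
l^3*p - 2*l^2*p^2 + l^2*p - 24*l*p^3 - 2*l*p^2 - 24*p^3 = (l - 6*p)*(l + 4*p)*(l*p + p)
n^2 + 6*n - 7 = (n - 1)*(n + 7)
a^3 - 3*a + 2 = (a - 1)^2*(a + 2)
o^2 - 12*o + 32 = (o - 8)*(o - 4)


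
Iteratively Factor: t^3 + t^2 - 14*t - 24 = (t + 3)*(t^2 - 2*t - 8) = (t + 2)*(t + 3)*(t - 4)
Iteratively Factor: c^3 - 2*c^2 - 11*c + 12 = (c - 1)*(c^2 - c - 12) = (c - 1)*(c + 3)*(c - 4)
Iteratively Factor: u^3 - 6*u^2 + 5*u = (u)*(u^2 - 6*u + 5) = u*(u - 1)*(u - 5)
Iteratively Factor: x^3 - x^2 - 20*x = (x + 4)*(x^2 - 5*x) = (x - 5)*(x + 4)*(x)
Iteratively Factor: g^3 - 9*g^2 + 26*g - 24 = (g - 3)*(g^2 - 6*g + 8) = (g - 4)*(g - 3)*(g - 2)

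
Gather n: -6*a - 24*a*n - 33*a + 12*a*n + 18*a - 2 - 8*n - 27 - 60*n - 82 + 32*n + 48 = -21*a + n*(-12*a - 36) - 63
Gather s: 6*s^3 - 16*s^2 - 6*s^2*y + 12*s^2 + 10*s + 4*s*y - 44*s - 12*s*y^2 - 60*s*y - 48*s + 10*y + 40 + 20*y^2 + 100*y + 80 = 6*s^3 + s^2*(-6*y - 4) + s*(-12*y^2 - 56*y - 82) + 20*y^2 + 110*y + 120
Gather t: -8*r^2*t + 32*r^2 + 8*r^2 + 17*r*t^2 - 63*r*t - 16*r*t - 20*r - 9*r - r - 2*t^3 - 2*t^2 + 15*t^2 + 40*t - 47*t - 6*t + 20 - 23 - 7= 40*r^2 - 30*r - 2*t^3 + t^2*(17*r + 13) + t*(-8*r^2 - 79*r - 13) - 10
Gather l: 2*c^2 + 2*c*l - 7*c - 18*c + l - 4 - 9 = 2*c^2 - 25*c + l*(2*c + 1) - 13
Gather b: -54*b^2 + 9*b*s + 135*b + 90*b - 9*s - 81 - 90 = -54*b^2 + b*(9*s + 225) - 9*s - 171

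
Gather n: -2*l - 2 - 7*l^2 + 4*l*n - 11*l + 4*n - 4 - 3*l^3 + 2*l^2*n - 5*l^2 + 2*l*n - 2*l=-3*l^3 - 12*l^2 - 15*l + n*(2*l^2 + 6*l + 4) - 6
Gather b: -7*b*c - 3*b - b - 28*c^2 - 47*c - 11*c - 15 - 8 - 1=b*(-7*c - 4) - 28*c^2 - 58*c - 24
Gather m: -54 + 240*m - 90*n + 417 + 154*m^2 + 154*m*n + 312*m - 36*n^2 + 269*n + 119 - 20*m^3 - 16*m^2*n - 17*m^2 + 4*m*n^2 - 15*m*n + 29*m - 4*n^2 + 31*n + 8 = -20*m^3 + m^2*(137 - 16*n) + m*(4*n^2 + 139*n + 581) - 40*n^2 + 210*n + 490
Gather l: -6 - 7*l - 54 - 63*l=-70*l - 60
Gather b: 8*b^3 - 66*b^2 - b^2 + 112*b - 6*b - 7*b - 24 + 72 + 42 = 8*b^3 - 67*b^2 + 99*b + 90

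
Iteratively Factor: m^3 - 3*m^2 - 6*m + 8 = (m - 1)*(m^2 - 2*m - 8) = (m - 4)*(m - 1)*(m + 2)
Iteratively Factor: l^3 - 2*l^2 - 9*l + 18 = (l - 2)*(l^2 - 9) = (l - 3)*(l - 2)*(l + 3)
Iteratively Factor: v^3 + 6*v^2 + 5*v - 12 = (v + 4)*(v^2 + 2*v - 3) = (v + 3)*(v + 4)*(v - 1)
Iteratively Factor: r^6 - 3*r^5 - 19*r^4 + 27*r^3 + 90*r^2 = (r - 5)*(r^5 + 2*r^4 - 9*r^3 - 18*r^2) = (r - 5)*(r + 2)*(r^4 - 9*r^2) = (r - 5)*(r + 2)*(r + 3)*(r^3 - 3*r^2) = r*(r - 5)*(r + 2)*(r + 3)*(r^2 - 3*r) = r^2*(r - 5)*(r + 2)*(r + 3)*(r - 3)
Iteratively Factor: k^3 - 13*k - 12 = (k + 3)*(k^2 - 3*k - 4) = (k + 1)*(k + 3)*(k - 4)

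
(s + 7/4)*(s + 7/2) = s^2 + 21*s/4 + 49/8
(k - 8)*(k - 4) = k^2 - 12*k + 32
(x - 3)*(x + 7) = x^2 + 4*x - 21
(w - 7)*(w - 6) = w^2 - 13*w + 42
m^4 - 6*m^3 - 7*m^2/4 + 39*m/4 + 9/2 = (m - 6)*(m - 3/2)*(m + 1/2)*(m + 1)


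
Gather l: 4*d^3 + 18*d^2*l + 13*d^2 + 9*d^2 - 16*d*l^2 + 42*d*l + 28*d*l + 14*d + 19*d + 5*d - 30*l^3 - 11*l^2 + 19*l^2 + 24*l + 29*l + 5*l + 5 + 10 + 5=4*d^3 + 22*d^2 + 38*d - 30*l^3 + l^2*(8 - 16*d) + l*(18*d^2 + 70*d + 58) + 20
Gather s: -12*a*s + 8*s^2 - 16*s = 8*s^2 + s*(-12*a - 16)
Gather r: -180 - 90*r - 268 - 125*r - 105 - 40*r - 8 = -255*r - 561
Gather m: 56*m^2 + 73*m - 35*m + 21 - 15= 56*m^2 + 38*m + 6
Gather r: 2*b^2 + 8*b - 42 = 2*b^2 + 8*b - 42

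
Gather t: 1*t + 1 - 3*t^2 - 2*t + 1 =-3*t^2 - t + 2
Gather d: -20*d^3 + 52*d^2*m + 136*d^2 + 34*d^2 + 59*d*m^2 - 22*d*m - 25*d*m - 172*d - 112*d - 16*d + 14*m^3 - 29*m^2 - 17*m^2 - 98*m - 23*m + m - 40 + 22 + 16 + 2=-20*d^3 + d^2*(52*m + 170) + d*(59*m^2 - 47*m - 300) + 14*m^3 - 46*m^2 - 120*m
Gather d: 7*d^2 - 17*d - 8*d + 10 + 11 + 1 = 7*d^2 - 25*d + 22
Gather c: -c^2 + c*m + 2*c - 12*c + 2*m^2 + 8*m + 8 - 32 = -c^2 + c*(m - 10) + 2*m^2 + 8*m - 24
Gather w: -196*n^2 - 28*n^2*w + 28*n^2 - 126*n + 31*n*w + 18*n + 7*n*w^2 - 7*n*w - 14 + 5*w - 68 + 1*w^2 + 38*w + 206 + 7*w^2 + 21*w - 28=-168*n^2 - 108*n + w^2*(7*n + 8) + w*(-28*n^2 + 24*n + 64) + 96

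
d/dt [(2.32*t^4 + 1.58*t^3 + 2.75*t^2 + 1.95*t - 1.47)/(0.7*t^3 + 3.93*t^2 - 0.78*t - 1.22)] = (1.624*t^6 + 18.2352*t^5 - 1.1444*t^4 - 16.5164*t^3 - 12.5043*t^2 + 4.8442*t - 3.5256)/(0.49*t^6 + 5.502*t^5 + 14.3529*t^4 - 7.8388*t^3 - 8.9808*t^2 + 1.9032*t + 1.4884)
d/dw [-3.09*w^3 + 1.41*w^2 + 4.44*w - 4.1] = -9.27*w^2 + 2.82*w + 4.44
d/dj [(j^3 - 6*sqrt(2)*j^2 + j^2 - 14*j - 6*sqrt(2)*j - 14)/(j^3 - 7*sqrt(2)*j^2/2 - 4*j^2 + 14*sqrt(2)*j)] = (-10*j^4 + 5*sqrt(2)*j^4 + 56*j^3 + 80*sqrt(2)*j^3 - 448*j^2 - 118*sqrt(2)*j^2 - 196*sqrt(2)*j - 224*j + 392*sqrt(2))/(j^2*(2*j^4 - 14*sqrt(2)*j^3 - 16*j^3 + 81*j^2 + 112*sqrt(2)*j^2 - 392*j - 224*sqrt(2)*j + 784))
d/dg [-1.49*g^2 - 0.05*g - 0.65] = -2.98*g - 0.05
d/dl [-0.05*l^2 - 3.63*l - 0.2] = -0.1*l - 3.63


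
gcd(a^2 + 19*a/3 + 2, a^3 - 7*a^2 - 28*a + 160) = 1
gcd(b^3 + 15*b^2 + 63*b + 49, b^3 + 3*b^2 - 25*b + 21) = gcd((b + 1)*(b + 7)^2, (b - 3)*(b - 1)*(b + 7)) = b + 7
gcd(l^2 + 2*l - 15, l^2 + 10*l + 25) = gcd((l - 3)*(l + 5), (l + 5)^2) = l + 5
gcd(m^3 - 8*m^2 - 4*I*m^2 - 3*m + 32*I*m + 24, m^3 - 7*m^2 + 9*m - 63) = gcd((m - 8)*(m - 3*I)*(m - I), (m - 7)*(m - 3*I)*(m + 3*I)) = m - 3*I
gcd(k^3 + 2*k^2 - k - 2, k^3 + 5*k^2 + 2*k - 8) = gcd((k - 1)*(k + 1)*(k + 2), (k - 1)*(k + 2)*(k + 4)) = k^2 + k - 2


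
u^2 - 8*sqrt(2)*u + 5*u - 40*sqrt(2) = (u + 5)*(u - 8*sqrt(2))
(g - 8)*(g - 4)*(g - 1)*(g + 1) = g^4 - 12*g^3 + 31*g^2 + 12*g - 32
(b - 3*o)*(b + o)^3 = b^4 - 6*b^2*o^2 - 8*b*o^3 - 3*o^4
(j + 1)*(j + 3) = j^2 + 4*j + 3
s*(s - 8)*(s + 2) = s^3 - 6*s^2 - 16*s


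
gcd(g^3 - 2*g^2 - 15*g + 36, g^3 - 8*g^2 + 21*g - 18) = g^2 - 6*g + 9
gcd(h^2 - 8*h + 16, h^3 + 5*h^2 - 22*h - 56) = h - 4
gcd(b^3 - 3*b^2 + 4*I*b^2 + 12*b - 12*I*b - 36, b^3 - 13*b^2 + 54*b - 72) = b - 3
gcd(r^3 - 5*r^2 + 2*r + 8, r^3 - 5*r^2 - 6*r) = r + 1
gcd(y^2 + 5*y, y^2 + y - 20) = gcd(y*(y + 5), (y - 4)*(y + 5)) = y + 5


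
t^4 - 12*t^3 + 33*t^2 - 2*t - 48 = (t - 8)*(t - 3)*(t - 2)*(t + 1)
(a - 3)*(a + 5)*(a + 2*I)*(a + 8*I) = a^4 + 2*a^3 + 10*I*a^3 - 31*a^2 + 20*I*a^2 - 32*a - 150*I*a + 240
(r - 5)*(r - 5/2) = r^2 - 15*r/2 + 25/2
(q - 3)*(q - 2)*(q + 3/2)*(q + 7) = q^4 + 7*q^3/2 - 26*q^2 - 3*q/2 + 63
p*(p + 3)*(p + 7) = p^3 + 10*p^2 + 21*p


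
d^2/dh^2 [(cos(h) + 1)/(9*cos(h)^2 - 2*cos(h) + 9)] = 2*(729*(1 - cos(2*h))^2*cos(h) + 342*(1 - cos(2*h))^2 + 504*cos(h) - 208*cos(2*h) - 54*cos(3*h) - 162*cos(5*h) - 1104)/(4*cos(h) - 9*cos(2*h) - 27)^3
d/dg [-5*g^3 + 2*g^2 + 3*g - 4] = -15*g^2 + 4*g + 3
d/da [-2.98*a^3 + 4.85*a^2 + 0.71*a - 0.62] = -8.94*a^2 + 9.7*a + 0.71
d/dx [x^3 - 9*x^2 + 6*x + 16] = 3*x^2 - 18*x + 6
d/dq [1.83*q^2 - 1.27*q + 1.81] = 3.66*q - 1.27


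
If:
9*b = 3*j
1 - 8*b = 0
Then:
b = 1/8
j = 3/8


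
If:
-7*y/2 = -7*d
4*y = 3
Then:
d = 3/8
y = 3/4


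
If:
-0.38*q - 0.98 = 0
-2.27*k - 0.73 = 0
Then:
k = -0.32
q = -2.58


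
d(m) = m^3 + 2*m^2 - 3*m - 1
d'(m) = 3*m^2 + 4*m - 3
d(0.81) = -1.59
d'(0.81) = 2.21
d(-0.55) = 1.09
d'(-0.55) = -4.29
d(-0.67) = 1.61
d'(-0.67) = -4.33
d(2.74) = 26.37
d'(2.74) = 30.48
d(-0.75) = 1.95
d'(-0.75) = -4.31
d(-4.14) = -25.26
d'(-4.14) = 31.86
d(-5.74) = -107.00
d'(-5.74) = 72.88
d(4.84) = 144.71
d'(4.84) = 86.64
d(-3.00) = -1.00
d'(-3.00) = 12.00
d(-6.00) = -127.00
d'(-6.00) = 81.00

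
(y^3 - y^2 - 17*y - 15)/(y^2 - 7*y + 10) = (y^2 + 4*y + 3)/(y - 2)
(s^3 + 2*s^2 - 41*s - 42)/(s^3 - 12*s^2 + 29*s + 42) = (s + 7)/(s - 7)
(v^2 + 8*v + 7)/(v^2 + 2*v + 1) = (v + 7)/(v + 1)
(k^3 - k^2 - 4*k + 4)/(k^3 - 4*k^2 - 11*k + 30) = (k^2 + k - 2)/(k^2 - 2*k - 15)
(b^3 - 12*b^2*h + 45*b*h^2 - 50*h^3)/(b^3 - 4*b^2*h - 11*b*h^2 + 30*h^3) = (b - 5*h)/(b + 3*h)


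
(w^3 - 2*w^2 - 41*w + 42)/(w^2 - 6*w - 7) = (w^2 + 5*w - 6)/(w + 1)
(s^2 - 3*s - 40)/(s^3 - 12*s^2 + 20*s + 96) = (s + 5)/(s^2 - 4*s - 12)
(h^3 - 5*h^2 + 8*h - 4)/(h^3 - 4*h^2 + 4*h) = (h - 1)/h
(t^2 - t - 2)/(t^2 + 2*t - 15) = (t^2 - t - 2)/(t^2 + 2*t - 15)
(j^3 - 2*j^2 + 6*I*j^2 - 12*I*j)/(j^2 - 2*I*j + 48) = j*(j - 2)/(j - 8*I)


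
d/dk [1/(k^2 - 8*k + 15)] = 2*(4 - k)/(k^2 - 8*k + 15)^2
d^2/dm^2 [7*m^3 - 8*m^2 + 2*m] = 42*m - 16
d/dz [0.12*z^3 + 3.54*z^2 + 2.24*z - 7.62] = 0.36*z^2 + 7.08*z + 2.24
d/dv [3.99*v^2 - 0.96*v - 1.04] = 7.98*v - 0.96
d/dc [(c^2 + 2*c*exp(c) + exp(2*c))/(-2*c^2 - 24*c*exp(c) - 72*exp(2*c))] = 5*(c^2 + c*exp(c) - c - exp(c))*exp(c)/(c^3 + 18*c^2*exp(c) + 108*c*exp(2*c) + 216*exp(3*c))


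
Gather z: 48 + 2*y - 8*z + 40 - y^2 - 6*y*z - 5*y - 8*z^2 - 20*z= -y^2 - 3*y - 8*z^2 + z*(-6*y - 28) + 88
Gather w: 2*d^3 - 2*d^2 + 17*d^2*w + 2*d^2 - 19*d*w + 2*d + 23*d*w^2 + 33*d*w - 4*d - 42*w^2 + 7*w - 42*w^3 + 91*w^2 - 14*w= 2*d^3 - 2*d - 42*w^3 + w^2*(23*d + 49) + w*(17*d^2 + 14*d - 7)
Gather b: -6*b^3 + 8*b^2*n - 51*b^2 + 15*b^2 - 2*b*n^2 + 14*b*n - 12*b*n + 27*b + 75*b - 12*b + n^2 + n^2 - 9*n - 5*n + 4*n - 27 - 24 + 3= -6*b^3 + b^2*(8*n - 36) + b*(-2*n^2 + 2*n + 90) + 2*n^2 - 10*n - 48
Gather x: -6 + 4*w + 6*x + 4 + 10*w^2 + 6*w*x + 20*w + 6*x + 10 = 10*w^2 + 24*w + x*(6*w + 12) + 8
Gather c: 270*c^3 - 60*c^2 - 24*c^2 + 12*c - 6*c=270*c^3 - 84*c^2 + 6*c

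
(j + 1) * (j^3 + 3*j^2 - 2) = j^4 + 4*j^3 + 3*j^2 - 2*j - 2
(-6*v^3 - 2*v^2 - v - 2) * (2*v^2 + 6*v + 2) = -12*v^5 - 40*v^4 - 26*v^3 - 14*v^2 - 14*v - 4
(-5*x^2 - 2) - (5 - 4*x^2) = -x^2 - 7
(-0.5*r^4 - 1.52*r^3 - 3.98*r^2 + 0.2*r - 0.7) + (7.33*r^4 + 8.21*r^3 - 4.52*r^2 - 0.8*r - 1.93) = 6.83*r^4 + 6.69*r^3 - 8.5*r^2 - 0.6*r - 2.63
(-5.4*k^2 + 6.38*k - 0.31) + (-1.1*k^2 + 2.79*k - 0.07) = -6.5*k^2 + 9.17*k - 0.38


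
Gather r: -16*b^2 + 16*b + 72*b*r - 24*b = -16*b^2 + 72*b*r - 8*b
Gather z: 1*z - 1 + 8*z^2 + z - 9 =8*z^2 + 2*z - 10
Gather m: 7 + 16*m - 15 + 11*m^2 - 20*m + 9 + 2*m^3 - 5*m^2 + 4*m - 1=2*m^3 + 6*m^2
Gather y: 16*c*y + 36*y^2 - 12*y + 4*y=36*y^2 + y*(16*c - 8)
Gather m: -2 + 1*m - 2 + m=2*m - 4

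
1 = 1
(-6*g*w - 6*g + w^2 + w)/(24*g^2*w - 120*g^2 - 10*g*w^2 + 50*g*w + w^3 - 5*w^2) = (w + 1)/(-4*g*w + 20*g + w^2 - 5*w)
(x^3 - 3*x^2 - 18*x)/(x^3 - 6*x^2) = (x + 3)/x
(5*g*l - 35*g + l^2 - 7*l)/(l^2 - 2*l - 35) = (5*g + l)/(l + 5)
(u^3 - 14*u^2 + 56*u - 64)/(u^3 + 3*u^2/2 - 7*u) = 2*(u^2 - 12*u + 32)/(u*(2*u + 7))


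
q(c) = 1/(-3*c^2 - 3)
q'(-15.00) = 0.00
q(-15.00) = 0.00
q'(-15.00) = 0.00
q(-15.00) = 0.00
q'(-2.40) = -0.04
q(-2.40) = -0.05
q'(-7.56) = -0.00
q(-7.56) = -0.01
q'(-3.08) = -0.02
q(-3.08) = -0.03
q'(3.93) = 0.01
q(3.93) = -0.02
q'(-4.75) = -0.01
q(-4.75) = -0.01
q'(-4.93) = -0.01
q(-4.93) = -0.01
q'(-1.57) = -0.09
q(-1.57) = -0.10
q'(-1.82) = -0.07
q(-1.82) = -0.08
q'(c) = 6*c/(-3*c^2 - 3)^2 = 2*c/(3*(c^2 + 1)^2)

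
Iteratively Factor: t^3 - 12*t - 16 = (t + 2)*(t^2 - 2*t - 8) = (t - 4)*(t + 2)*(t + 2)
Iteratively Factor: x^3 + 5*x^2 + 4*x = (x)*(x^2 + 5*x + 4) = x*(x + 4)*(x + 1)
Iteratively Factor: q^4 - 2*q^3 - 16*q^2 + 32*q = (q - 4)*(q^3 + 2*q^2 - 8*q) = (q - 4)*(q + 4)*(q^2 - 2*q) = (q - 4)*(q - 2)*(q + 4)*(q)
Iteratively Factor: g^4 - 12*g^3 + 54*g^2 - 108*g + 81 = (g - 3)*(g^3 - 9*g^2 + 27*g - 27) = (g - 3)^2*(g^2 - 6*g + 9) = (g - 3)^3*(g - 3)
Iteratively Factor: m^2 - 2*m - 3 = (m + 1)*(m - 3)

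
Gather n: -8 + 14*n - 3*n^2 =-3*n^2 + 14*n - 8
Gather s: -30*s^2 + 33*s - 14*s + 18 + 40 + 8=-30*s^2 + 19*s + 66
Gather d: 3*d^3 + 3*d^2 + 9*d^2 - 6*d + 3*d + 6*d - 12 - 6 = 3*d^3 + 12*d^2 + 3*d - 18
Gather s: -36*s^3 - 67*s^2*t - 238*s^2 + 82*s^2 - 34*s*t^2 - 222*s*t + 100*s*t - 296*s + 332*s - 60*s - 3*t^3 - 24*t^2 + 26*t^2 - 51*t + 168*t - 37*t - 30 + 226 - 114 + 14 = -36*s^3 + s^2*(-67*t - 156) + s*(-34*t^2 - 122*t - 24) - 3*t^3 + 2*t^2 + 80*t + 96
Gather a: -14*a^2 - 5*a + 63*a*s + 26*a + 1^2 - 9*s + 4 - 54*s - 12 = -14*a^2 + a*(63*s + 21) - 63*s - 7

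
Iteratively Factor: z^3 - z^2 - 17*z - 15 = (z + 3)*(z^2 - 4*z - 5) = (z + 1)*(z + 3)*(z - 5)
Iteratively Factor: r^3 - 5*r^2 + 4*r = (r - 4)*(r^2 - r) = (r - 4)*(r - 1)*(r)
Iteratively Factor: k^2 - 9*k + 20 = (k - 4)*(k - 5)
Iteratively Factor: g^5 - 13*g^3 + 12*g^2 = (g + 4)*(g^4 - 4*g^3 + 3*g^2) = g*(g + 4)*(g^3 - 4*g^2 + 3*g) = g^2*(g + 4)*(g^2 - 4*g + 3) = g^2*(g - 1)*(g + 4)*(g - 3)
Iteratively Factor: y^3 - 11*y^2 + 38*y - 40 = (y - 4)*(y^2 - 7*y + 10) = (y - 4)*(y - 2)*(y - 5)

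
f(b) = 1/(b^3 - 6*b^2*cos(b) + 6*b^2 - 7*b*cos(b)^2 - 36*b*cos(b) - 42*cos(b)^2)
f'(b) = (-6*b^2*sin(b) - 3*b^2 - 14*b*sin(b)*cos(b) - 36*b*sin(b) + 12*b*cos(b) - 12*b - 84*sin(b)*cos(b) + 7*cos(b)^2 + 36*cos(b))/(b^3 - 6*b^2*cos(b) + 6*b^2 - 7*b*cos(b)^2 - 36*b*cos(b) - 42*cos(b)^2)^2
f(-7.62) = -0.01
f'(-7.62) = -0.00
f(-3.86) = -0.07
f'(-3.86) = 0.31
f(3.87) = 0.00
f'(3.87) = -0.00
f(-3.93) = -0.10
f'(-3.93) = 0.66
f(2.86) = 0.01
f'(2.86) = -0.00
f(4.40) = 0.00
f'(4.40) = 0.00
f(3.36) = 0.00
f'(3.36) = -0.00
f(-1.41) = 0.07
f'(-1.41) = -0.07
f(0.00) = -0.02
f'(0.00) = 0.02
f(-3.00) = -0.02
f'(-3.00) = 0.00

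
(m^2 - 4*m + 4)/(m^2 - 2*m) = (m - 2)/m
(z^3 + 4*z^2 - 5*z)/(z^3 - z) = (z + 5)/(z + 1)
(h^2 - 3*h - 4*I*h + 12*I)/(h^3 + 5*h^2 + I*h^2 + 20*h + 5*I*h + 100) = (h - 3)/(h^2 + 5*h*(1 + I) + 25*I)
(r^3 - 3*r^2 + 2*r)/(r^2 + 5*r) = (r^2 - 3*r + 2)/(r + 5)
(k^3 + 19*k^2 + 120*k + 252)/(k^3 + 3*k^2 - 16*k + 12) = (k^2 + 13*k + 42)/(k^2 - 3*k + 2)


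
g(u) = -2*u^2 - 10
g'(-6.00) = 24.00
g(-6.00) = -82.00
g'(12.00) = -48.00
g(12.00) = -298.00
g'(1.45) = -5.80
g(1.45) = -14.20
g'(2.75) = -11.00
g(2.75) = -25.12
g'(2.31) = -9.24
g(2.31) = -20.67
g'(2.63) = -10.52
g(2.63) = -23.83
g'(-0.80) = 3.20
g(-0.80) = -11.28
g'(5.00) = -20.00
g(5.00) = -60.00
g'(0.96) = -3.84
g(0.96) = -11.84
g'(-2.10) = 8.40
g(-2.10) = -18.82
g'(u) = -4*u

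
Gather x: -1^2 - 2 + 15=12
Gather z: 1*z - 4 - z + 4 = 0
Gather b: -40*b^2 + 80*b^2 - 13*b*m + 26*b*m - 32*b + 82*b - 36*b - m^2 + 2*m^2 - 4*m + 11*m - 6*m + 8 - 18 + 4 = 40*b^2 + b*(13*m + 14) + m^2 + m - 6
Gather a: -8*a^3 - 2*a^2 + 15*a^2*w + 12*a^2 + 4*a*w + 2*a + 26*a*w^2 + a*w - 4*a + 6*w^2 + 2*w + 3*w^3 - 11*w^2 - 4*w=-8*a^3 + a^2*(15*w + 10) + a*(26*w^2 + 5*w - 2) + 3*w^3 - 5*w^2 - 2*w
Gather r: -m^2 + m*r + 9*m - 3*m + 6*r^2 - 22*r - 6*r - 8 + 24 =-m^2 + 6*m + 6*r^2 + r*(m - 28) + 16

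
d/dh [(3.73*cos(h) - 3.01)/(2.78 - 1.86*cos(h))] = -4.7708*sin(h)/(1.86*cos(h) - 2.78)^2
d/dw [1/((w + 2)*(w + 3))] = (-2*w - 5)/(w^4 + 10*w^3 + 37*w^2 + 60*w + 36)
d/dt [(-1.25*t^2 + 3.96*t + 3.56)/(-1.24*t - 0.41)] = (1.55*t^2 + 1.025*t + 2.7908)/(1.5376*t^2 + 1.0168*t + 0.1681)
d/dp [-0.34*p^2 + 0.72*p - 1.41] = 0.72 - 0.68*p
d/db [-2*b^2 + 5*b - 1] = 5 - 4*b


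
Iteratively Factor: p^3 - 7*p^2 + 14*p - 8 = (p - 2)*(p^2 - 5*p + 4) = (p - 2)*(p - 1)*(p - 4)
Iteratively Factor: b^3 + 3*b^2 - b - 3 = (b - 1)*(b^2 + 4*b + 3) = (b - 1)*(b + 3)*(b + 1)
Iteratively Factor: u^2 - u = (u)*(u - 1)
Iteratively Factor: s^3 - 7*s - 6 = (s - 3)*(s^2 + 3*s + 2) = (s - 3)*(s + 2)*(s + 1)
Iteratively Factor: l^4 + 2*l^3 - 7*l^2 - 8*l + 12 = (l + 2)*(l^3 - 7*l + 6) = (l + 2)*(l + 3)*(l^2 - 3*l + 2) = (l - 1)*(l + 2)*(l + 3)*(l - 2)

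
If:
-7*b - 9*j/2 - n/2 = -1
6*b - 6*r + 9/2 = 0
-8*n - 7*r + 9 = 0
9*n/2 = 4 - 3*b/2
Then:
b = -121/156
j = 203/156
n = 179/156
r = -1/39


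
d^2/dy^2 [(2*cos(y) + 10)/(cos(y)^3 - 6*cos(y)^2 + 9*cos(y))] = 2*(-51*sin(y)^4/cos(y)^3 + 4*sin(y)^2 + 62 - 87/cos(y) - 120/cos(y)^2 + 141/cos(y)^3)/(cos(y) - 3)^4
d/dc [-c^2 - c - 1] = -2*c - 1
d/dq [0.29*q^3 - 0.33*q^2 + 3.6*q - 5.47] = 0.87*q^2 - 0.66*q + 3.6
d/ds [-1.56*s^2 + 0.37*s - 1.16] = 0.37 - 3.12*s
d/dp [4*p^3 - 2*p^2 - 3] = 4*p*(3*p - 1)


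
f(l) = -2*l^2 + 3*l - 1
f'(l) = 3 - 4*l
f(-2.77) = -24.66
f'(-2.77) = 14.08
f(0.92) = 0.07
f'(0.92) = -0.68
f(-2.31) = -18.60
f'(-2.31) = 12.24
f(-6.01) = -91.27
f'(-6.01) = 27.04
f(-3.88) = -42.75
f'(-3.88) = 18.52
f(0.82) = 0.12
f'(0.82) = -0.28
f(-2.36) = -19.22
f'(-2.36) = 12.44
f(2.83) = -8.53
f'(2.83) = -8.32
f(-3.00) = -28.00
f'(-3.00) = 15.00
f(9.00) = -136.00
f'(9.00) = -33.00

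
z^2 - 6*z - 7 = (z - 7)*(z + 1)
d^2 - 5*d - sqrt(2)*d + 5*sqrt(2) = (d - 5)*(d - sqrt(2))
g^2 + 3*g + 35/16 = (g + 5/4)*(g + 7/4)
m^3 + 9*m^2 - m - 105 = (m - 3)*(m + 5)*(m + 7)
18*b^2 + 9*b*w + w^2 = (3*b + w)*(6*b + w)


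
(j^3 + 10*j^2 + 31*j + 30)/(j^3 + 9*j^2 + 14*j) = (j^2 + 8*j + 15)/(j*(j + 7))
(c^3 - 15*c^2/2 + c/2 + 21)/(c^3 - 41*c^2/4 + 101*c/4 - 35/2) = 2*(2*c + 3)/(4*c - 5)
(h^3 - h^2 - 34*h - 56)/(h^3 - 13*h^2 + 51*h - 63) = (h^2 + 6*h + 8)/(h^2 - 6*h + 9)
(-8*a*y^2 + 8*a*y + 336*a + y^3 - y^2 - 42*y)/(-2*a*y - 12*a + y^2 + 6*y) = (-8*a*y + 56*a + y^2 - 7*y)/(-2*a + y)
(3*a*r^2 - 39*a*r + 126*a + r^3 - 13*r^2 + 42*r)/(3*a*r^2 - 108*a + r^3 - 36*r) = (r - 7)/(r + 6)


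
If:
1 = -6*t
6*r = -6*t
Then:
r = 1/6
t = -1/6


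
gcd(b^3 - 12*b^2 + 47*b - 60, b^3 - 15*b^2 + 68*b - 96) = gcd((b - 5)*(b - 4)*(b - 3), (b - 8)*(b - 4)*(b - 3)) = b^2 - 7*b + 12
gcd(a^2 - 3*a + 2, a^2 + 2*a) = 1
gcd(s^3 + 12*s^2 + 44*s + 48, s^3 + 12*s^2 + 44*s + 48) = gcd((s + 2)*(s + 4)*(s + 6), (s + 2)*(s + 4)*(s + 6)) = s^3 + 12*s^2 + 44*s + 48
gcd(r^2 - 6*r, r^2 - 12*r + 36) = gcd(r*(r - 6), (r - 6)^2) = r - 6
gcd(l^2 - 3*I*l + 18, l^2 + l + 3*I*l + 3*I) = l + 3*I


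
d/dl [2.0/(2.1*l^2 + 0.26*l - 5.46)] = (-8.4*l - 0.52)/(2.1*l^2 + 0.26*l - 5.46)^2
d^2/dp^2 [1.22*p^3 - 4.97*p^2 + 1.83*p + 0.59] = 7.32*p - 9.94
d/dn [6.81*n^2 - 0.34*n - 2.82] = 13.62*n - 0.34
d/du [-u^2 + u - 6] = 1 - 2*u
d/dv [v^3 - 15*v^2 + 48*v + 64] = 3*v^2 - 30*v + 48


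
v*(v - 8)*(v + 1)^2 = v^4 - 6*v^3 - 15*v^2 - 8*v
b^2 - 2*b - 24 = (b - 6)*(b + 4)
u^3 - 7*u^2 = u^2*(u - 7)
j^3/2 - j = j*(j/2 + sqrt(2)/2)*(j - sqrt(2))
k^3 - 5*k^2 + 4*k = k*(k - 4)*(k - 1)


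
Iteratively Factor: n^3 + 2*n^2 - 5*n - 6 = (n + 3)*(n^2 - n - 2) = (n - 2)*(n + 3)*(n + 1)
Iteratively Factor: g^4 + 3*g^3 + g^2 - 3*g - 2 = (g - 1)*(g^3 + 4*g^2 + 5*g + 2) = (g - 1)*(g + 1)*(g^2 + 3*g + 2) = (g - 1)*(g + 1)^2*(g + 2)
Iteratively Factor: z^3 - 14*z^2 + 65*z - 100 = (z - 5)*(z^2 - 9*z + 20) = (z - 5)*(z - 4)*(z - 5)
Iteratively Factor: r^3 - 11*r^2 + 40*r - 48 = (r - 4)*(r^2 - 7*r + 12) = (r - 4)^2*(r - 3)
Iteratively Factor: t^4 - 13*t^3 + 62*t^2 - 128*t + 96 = (t - 4)*(t^3 - 9*t^2 + 26*t - 24) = (t - 4)*(t - 3)*(t^2 - 6*t + 8) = (t - 4)^2*(t - 3)*(t - 2)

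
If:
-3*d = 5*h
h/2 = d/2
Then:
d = 0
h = 0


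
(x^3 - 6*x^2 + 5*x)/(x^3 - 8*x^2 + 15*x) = (x - 1)/(x - 3)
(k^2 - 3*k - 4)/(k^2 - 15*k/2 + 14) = 2*(k + 1)/(2*k - 7)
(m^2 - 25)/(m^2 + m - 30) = (m + 5)/(m + 6)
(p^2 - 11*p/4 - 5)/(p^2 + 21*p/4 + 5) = (p - 4)/(p + 4)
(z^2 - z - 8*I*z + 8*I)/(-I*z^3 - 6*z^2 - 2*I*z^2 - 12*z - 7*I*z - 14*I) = (I*z^2 + z*(8 - I) - 8)/(z^3 + z^2*(2 - 6*I) + z*(7 - 12*I) + 14)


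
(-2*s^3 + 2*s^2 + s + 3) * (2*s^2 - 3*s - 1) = -4*s^5 + 10*s^4 - 2*s^3 + s^2 - 10*s - 3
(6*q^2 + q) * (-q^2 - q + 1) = -6*q^4 - 7*q^3 + 5*q^2 + q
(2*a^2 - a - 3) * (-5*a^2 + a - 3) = -10*a^4 + 7*a^3 + 8*a^2 + 9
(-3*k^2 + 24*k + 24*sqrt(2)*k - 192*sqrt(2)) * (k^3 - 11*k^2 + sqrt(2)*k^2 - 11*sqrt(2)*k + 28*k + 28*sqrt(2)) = -3*k^5 + 21*sqrt(2)*k^4 + 57*k^4 - 399*sqrt(2)*k^3 - 300*k^3 - 240*k^2 + 2436*sqrt(2)*k^2 - 4704*sqrt(2)*k + 5568*k - 10752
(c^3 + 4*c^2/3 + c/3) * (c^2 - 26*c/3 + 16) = c^5 - 22*c^4/3 + 43*c^3/9 + 166*c^2/9 + 16*c/3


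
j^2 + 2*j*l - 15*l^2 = (j - 3*l)*(j + 5*l)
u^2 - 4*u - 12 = (u - 6)*(u + 2)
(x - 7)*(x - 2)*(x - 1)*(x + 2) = x^4 - 8*x^3 + 3*x^2 + 32*x - 28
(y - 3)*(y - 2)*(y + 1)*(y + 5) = y^4 + y^3 - 19*y^2 + 11*y + 30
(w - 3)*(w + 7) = w^2 + 4*w - 21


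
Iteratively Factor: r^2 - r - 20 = (r - 5)*(r + 4)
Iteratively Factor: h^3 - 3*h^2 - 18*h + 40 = (h + 4)*(h^2 - 7*h + 10) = (h - 5)*(h + 4)*(h - 2)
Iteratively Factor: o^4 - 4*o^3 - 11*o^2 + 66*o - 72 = (o - 3)*(o^3 - o^2 - 14*o + 24) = (o - 3)*(o + 4)*(o^2 - 5*o + 6) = (o - 3)^2*(o + 4)*(o - 2)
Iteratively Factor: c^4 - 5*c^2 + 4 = (c - 1)*(c^3 + c^2 - 4*c - 4) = (c - 1)*(c + 1)*(c^2 - 4) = (c - 1)*(c + 1)*(c + 2)*(c - 2)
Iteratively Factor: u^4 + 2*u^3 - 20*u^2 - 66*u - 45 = (u + 3)*(u^3 - u^2 - 17*u - 15) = (u + 3)^2*(u^2 - 4*u - 5) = (u - 5)*(u + 3)^2*(u + 1)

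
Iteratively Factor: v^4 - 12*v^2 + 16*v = (v)*(v^3 - 12*v + 16) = v*(v - 2)*(v^2 + 2*v - 8) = v*(v - 2)*(v + 4)*(v - 2)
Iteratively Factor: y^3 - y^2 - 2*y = (y + 1)*(y^2 - 2*y) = (y - 2)*(y + 1)*(y)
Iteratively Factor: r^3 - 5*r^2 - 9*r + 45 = (r - 3)*(r^2 - 2*r - 15) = (r - 5)*(r - 3)*(r + 3)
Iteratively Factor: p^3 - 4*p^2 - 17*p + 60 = (p - 3)*(p^2 - p - 20) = (p - 5)*(p - 3)*(p + 4)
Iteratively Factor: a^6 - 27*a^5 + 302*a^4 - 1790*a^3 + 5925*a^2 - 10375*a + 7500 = (a - 3)*(a^5 - 24*a^4 + 230*a^3 - 1100*a^2 + 2625*a - 2500) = (a - 4)*(a - 3)*(a^4 - 20*a^3 + 150*a^2 - 500*a + 625) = (a - 5)*(a - 4)*(a - 3)*(a^3 - 15*a^2 + 75*a - 125) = (a - 5)^2*(a - 4)*(a - 3)*(a^2 - 10*a + 25) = (a - 5)^3*(a - 4)*(a - 3)*(a - 5)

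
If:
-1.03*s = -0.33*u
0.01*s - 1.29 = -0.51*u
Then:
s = 0.81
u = 2.51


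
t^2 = t^2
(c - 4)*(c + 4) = c^2 - 16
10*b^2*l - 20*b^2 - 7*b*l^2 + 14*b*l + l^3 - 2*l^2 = (-5*b + l)*(-2*b + l)*(l - 2)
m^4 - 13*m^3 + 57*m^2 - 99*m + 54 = (m - 6)*(m - 3)^2*(m - 1)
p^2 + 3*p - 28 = (p - 4)*(p + 7)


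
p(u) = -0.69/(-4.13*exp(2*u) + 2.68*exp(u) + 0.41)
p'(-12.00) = 0.00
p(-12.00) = -1.68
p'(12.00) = 0.00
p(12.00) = 0.00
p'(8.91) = -0.00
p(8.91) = 0.00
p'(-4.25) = 0.13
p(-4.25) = -1.54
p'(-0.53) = -2.86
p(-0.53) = -1.24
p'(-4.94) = 0.07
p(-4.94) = -1.61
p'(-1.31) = 0.12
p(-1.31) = -0.83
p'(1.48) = -0.02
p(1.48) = 0.01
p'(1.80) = -0.01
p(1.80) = 0.01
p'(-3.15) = 0.26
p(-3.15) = -1.33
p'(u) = -0.69*(8.26*exp(2*u) - 2.68*exp(u))/(-4.13*exp(2*u) + 2.68*exp(u) + 0.41)^2 = (1.8492 - 5.6994*exp(u))*exp(u)/(-4.13*exp(2*u) + 2.68*exp(u) + 0.41)^2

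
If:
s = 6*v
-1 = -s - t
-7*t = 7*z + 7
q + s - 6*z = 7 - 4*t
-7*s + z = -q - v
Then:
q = 423/19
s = 66/19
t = -47/19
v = 11/19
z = 28/19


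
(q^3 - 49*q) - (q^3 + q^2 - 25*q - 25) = -q^2 - 24*q + 25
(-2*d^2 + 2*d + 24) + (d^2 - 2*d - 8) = 16 - d^2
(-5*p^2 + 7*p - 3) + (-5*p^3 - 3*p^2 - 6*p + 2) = -5*p^3 - 8*p^2 + p - 1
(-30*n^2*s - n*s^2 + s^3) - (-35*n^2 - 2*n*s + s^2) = -30*n^2*s + 35*n^2 - n*s^2 + 2*n*s + s^3 - s^2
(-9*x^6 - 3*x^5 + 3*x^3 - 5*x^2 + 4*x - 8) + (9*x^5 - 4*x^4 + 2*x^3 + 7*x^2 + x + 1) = -9*x^6 + 6*x^5 - 4*x^4 + 5*x^3 + 2*x^2 + 5*x - 7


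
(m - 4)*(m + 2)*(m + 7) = m^3 + 5*m^2 - 22*m - 56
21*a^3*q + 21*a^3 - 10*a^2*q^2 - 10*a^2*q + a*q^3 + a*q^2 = (-7*a + q)*(-3*a + q)*(a*q + a)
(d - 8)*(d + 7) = d^2 - d - 56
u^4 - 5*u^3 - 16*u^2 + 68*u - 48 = (u - 6)*(u - 2)*(u - 1)*(u + 4)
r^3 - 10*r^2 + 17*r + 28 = (r - 7)*(r - 4)*(r + 1)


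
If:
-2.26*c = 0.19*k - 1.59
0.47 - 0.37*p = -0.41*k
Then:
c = 0.799913662853443 - 0.0758687675372329*p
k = 0.902439024390244*p - 1.14634146341463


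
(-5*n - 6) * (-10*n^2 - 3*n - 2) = 50*n^3 + 75*n^2 + 28*n + 12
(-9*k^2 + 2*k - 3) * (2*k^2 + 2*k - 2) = -18*k^4 - 14*k^3 + 16*k^2 - 10*k + 6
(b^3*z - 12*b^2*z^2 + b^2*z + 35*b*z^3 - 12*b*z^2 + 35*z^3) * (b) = b^4*z - 12*b^3*z^2 + b^3*z + 35*b^2*z^3 - 12*b^2*z^2 + 35*b*z^3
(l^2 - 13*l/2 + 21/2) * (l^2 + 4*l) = l^4 - 5*l^3/2 - 31*l^2/2 + 42*l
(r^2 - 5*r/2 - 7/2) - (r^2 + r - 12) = 17/2 - 7*r/2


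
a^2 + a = a*(a + 1)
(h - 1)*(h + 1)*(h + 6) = h^3 + 6*h^2 - h - 6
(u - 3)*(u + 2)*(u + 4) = u^3 + 3*u^2 - 10*u - 24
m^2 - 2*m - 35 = (m - 7)*(m + 5)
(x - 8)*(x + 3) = x^2 - 5*x - 24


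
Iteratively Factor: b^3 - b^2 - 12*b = (b + 3)*(b^2 - 4*b) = b*(b + 3)*(b - 4)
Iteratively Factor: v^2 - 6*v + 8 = (v - 4)*(v - 2)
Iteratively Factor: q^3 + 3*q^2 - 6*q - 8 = (q - 2)*(q^2 + 5*q + 4) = (q - 2)*(q + 4)*(q + 1)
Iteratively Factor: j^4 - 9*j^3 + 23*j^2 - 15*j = (j)*(j^3 - 9*j^2 + 23*j - 15) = j*(j - 5)*(j^2 - 4*j + 3) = j*(j - 5)*(j - 1)*(j - 3)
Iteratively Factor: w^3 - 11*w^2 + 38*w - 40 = (w - 2)*(w^2 - 9*w + 20) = (w - 5)*(w - 2)*(w - 4)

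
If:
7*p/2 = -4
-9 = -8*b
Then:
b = 9/8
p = -8/7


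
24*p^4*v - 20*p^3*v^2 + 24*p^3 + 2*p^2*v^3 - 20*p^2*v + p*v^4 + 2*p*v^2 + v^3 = (-2*p + v)^2*(6*p + v)*(p*v + 1)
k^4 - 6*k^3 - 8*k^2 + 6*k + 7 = (k - 7)*(k - 1)*(k + 1)^2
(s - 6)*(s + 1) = s^2 - 5*s - 6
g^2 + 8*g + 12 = (g + 2)*(g + 6)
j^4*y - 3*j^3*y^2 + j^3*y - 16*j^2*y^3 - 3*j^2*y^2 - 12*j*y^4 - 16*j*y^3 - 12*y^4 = (j - 6*y)*(j + y)*(j + 2*y)*(j*y + y)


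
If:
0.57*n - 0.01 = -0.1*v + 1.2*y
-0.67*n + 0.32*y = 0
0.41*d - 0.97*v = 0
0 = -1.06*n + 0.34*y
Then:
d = 0.24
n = 0.00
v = 0.10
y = 0.00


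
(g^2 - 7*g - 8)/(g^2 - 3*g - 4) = (g - 8)/(g - 4)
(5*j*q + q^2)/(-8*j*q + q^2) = (5*j + q)/(-8*j + q)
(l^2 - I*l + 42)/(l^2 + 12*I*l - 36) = (l - 7*I)/(l + 6*I)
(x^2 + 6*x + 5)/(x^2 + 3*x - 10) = (x + 1)/(x - 2)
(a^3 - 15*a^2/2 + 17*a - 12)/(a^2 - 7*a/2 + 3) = a - 4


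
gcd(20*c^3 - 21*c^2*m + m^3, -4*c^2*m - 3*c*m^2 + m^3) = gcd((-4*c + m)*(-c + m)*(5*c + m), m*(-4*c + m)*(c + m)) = 4*c - m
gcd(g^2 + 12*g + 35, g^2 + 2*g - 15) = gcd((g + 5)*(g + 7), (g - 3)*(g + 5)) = g + 5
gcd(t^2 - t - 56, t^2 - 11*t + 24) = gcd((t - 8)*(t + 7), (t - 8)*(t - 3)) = t - 8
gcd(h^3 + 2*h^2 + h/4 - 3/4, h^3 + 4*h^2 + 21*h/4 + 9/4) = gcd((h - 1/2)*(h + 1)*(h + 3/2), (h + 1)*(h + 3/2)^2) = h^2 + 5*h/2 + 3/2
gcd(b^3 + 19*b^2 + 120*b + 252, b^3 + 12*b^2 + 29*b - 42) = b^2 + 13*b + 42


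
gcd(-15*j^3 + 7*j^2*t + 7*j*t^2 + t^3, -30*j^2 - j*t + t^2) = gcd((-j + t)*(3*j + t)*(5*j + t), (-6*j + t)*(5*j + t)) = 5*j + t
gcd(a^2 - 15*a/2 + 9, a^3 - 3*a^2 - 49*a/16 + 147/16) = 1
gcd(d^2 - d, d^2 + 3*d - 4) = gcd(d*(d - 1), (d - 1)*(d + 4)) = d - 1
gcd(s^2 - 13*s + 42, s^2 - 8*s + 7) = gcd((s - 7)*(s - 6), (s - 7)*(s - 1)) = s - 7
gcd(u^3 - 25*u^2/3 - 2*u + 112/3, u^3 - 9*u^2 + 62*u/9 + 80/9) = u - 8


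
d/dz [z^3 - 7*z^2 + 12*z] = 3*z^2 - 14*z + 12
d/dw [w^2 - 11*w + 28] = 2*w - 11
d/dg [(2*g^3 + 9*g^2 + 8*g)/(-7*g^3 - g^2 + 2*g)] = (61*g^2 + 120*g + 26)/(49*g^4 + 14*g^3 - 27*g^2 - 4*g + 4)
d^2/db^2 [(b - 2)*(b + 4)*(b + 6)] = 6*b + 16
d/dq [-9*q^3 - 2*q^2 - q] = -27*q^2 - 4*q - 1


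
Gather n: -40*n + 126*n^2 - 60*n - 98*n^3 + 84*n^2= -98*n^3 + 210*n^2 - 100*n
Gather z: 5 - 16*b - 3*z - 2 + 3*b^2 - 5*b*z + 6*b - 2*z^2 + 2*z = 3*b^2 - 10*b - 2*z^2 + z*(-5*b - 1) + 3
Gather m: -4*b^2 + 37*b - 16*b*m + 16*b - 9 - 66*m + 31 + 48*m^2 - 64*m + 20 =-4*b^2 + 53*b + 48*m^2 + m*(-16*b - 130) + 42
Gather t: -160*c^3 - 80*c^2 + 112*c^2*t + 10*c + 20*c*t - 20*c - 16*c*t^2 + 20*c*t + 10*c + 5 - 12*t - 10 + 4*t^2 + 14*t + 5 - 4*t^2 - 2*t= -160*c^3 - 80*c^2 - 16*c*t^2 + t*(112*c^2 + 40*c)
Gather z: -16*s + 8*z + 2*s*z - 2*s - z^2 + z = -18*s - z^2 + z*(2*s + 9)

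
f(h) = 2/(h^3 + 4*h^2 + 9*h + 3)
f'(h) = 2*(-3*h^2 - 8*h - 9)/(h^3 + 4*h^2 + 9*h + 3)^2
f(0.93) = 0.13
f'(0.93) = -0.16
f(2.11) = 0.04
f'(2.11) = -0.03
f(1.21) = 0.09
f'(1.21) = -0.10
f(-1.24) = -0.51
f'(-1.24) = -0.48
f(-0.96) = -0.70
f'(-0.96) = -1.01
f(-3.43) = -0.09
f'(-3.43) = -0.08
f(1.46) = 0.07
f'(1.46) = -0.07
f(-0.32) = 4.03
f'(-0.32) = -54.67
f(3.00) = 0.02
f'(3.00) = -0.01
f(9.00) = 0.00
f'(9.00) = 0.00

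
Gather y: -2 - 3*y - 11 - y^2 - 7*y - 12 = -y^2 - 10*y - 25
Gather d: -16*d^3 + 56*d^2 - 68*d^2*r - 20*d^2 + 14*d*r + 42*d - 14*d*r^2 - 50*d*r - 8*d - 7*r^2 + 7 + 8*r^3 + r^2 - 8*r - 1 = -16*d^3 + d^2*(36 - 68*r) + d*(-14*r^2 - 36*r + 34) + 8*r^3 - 6*r^2 - 8*r + 6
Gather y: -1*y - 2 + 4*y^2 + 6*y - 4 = 4*y^2 + 5*y - 6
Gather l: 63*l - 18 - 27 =63*l - 45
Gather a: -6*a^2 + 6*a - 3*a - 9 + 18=-6*a^2 + 3*a + 9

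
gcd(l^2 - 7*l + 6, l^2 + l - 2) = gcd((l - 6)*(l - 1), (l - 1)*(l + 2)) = l - 1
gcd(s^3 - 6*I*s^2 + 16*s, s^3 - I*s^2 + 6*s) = s^2 + 2*I*s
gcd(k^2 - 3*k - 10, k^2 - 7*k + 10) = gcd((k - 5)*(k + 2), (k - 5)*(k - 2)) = k - 5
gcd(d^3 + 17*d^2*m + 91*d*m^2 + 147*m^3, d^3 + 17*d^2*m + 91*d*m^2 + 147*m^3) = d^3 + 17*d^2*m + 91*d*m^2 + 147*m^3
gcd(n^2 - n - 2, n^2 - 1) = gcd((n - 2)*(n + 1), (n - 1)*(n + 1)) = n + 1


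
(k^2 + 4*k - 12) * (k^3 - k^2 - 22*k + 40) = k^5 + 3*k^4 - 38*k^3 - 36*k^2 + 424*k - 480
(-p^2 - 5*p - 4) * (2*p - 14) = -2*p^3 + 4*p^2 + 62*p + 56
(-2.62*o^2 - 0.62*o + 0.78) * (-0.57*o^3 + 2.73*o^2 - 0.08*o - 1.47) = 1.4934*o^5 - 6.7992*o^4 - 1.9276*o^3 + 6.0304*o^2 + 0.849*o - 1.1466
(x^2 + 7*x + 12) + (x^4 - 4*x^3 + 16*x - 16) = x^4 - 4*x^3 + x^2 + 23*x - 4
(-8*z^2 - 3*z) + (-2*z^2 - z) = -10*z^2 - 4*z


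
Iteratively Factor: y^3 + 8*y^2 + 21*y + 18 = (y + 2)*(y^2 + 6*y + 9) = (y + 2)*(y + 3)*(y + 3)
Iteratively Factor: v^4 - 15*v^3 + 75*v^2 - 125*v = (v - 5)*(v^3 - 10*v^2 + 25*v) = (v - 5)^2*(v^2 - 5*v) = v*(v - 5)^2*(v - 5)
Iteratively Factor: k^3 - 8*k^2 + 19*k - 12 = (k - 3)*(k^2 - 5*k + 4) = (k - 3)*(k - 1)*(k - 4)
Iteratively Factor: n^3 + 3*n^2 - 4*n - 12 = (n + 2)*(n^2 + n - 6) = (n + 2)*(n + 3)*(n - 2)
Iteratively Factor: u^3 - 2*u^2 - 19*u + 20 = (u - 1)*(u^2 - u - 20) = (u - 5)*(u - 1)*(u + 4)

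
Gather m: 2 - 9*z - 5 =-9*z - 3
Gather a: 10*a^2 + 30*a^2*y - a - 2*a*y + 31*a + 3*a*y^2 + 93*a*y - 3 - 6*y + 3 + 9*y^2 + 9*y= a^2*(30*y + 10) + a*(3*y^2 + 91*y + 30) + 9*y^2 + 3*y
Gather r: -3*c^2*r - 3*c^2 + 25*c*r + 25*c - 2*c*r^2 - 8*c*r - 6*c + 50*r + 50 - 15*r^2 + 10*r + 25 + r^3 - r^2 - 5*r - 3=-3*c^2 + 19*c + r^3 + r^2*(-2*c - 16) + r*(-3*c^2 + 17*c + 55) + 72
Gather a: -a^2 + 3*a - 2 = -a^2 + 3*a - 2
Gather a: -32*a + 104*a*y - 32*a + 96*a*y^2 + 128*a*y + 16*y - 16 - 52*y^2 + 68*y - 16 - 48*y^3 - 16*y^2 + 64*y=a*(96*y^2 + 232*y - 64) - 48*y^3 - 68*y^2 + 148*y - 32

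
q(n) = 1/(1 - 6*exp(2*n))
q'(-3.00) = 0.03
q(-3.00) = 1.02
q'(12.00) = 0.00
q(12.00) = 0.00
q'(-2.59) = 0.07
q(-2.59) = 1.03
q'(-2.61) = 0.07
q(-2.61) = 1.03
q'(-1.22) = 4.60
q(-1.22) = 2.10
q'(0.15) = 0.32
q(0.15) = -0.14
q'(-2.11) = 0.21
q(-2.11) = 1.10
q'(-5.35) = 0.00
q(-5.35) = 1.00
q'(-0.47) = 2.60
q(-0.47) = -0.74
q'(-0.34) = 1.46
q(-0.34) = -0.49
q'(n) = 12*exp(2*n)/(1 - 6*exp(2*n))^2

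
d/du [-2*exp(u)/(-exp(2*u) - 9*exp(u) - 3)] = 2*(3 - exp(2*u))*exp(u)/(exp(4*u) + 18*exp(3*u) + 87*exp(2*u) + 54*exp(u) + 9)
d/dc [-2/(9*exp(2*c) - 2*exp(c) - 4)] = (36*exp(c) - 4)*exp(c)/(-9*exp(2*c) + 2*exp(c) + 4)^2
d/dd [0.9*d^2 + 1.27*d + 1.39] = 1.8*d + 1.27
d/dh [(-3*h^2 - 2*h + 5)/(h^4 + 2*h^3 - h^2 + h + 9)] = (6*h^5 + 12*h^4 - 12*h^3 - 35*h^2 - 44*h - 23)/(h^8 + 4*h^7 + 2*h^6 - 2*h^5 + 23*h^4 + 34*h^3 - 17*h^2 + 18*h + 81)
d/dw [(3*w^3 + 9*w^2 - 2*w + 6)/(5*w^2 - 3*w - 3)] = (15*w^4 - 18*w^3 - 44*w^2 - 114*w + 24)/(25*w^4 - 30*w^3 - 21*w^2 + 18*w + 9)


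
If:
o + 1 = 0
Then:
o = -1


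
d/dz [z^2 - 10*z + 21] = 2*z - 10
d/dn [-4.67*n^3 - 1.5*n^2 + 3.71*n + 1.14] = -14.01*n^2 - 3.0*n + 3.71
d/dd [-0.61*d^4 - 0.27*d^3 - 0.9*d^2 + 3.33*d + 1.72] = -2.44*d^3 - 0.81*d^2 - 1.8*d + 3.33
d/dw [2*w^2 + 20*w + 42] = 4*w + 20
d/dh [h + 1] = 1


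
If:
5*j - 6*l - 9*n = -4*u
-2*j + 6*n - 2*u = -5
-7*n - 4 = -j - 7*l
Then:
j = 7*u/6 - 127/12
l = 5*u/9 - 41/18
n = 13*u/18 - 157/36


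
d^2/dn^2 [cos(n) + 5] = -cos(n)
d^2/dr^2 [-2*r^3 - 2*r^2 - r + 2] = -12*r - 4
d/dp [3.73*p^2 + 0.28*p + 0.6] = 7.46*p + 0.28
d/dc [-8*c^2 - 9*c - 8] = -16*c - 9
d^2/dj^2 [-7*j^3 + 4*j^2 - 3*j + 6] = 8 - 42*j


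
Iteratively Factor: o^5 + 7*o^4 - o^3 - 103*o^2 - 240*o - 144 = (o + 4)*(o^4 + 3*o^3 - 13*o^2 - 51*o - 36) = (o + 3)*(o + 4)*(o^3 - 13*o - 12) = (o - 4)*(o + 3)*(o + 4)*(o^2 + 4*o + 3) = (o - 4)*(o + 1)*(o + 3)*(o + 4)*(o + 3)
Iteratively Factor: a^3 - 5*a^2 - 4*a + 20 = (a - 5)*(a^2 - 4) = (a - 5)*(a + 2)*(a - 2)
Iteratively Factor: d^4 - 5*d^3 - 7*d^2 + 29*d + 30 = (d - 3)*(d^3 - 2*d^2 - 13*d - 10) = (d - 3)*(d + 1)*(d^2 - 3*d - 10) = (d - 3)*(d + 1)*(d + 2)*(d - 5)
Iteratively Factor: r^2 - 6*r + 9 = (r - 3)*(r - 3)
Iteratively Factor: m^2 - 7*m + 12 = (m - 3)*(m - 4)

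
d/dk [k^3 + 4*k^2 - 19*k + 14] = 3*k^2 + 8*k - 19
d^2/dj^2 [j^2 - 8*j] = 2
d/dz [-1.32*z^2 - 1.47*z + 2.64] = -2.64*z - 1.47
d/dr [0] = 0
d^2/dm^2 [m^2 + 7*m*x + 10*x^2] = 2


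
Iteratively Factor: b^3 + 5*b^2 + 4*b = (b + 4)*(b^2 + b) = (b + 1)*(b + 4)*(b)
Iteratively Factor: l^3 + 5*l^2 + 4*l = (l + 1)*(l^2 + 4*l) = l*(l + 1)*(l + 4)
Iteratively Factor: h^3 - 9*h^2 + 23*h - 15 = (h - 1)*(h^2 - 8*h + 15) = (h - 3)*(h - 1)*(h - 5)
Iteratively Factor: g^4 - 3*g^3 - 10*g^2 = (g - 5)*(g^3 + 2*g^2) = g*(g - 5)*(g^2 + 2*g) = g*(g - 5)*(g + 2)*(g)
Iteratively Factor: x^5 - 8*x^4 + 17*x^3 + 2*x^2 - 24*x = (x + 1)*(x^4 - 9*x^3 + 26*x^2 - 24*x) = (x - 4)*(x + 1)*(x^3 - 5*x^2 + 6*x) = (x - 4)*(x - 2)*(x + 1)*(x^2 - 3*x) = x*(x - 4)*(x - 2)*(x + 1)*(x - 3)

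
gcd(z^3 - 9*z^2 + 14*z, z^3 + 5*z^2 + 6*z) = z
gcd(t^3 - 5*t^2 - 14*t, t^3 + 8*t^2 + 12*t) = t^2 + 2*t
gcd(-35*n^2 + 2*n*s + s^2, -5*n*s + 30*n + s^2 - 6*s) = -5*n + s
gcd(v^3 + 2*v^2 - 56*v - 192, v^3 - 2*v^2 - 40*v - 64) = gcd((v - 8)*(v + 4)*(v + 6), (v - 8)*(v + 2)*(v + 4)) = v^2 - 4*v - 32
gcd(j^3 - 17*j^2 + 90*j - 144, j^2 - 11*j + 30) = j - 6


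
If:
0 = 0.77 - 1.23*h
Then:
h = 0.63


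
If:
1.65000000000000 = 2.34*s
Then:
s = 0.71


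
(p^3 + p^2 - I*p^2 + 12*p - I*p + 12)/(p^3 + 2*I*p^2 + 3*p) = (p^2 + p*(1 - 4*I) - 4*I)/(p*(p - I))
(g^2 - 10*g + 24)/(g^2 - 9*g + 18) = (g - 4)/(g - 3)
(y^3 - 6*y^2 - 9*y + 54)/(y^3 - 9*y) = (y - 6)/y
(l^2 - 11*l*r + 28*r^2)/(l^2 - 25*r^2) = (l^2 - 11*l*r + 28*r^2)/(l^2 - 25*r^2)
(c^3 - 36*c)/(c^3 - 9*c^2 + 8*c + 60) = c*(c + 6)/(c^2 - 3*c - 10)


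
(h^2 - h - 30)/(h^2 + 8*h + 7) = (h^2 - h - 30)/(h^2 + 8*h + 7)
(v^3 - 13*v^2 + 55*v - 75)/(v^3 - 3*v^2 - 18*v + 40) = (v^2 - 8*v + 15)/(v^2 + 2*v - 8)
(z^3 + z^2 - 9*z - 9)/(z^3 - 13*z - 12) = (z - 3)/(z - 4)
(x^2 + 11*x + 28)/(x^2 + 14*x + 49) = (x + 4)/(x + 7)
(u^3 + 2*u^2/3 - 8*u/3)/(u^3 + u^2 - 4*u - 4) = u*(3*u - 4)/(3*(u^2 - u - 2))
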